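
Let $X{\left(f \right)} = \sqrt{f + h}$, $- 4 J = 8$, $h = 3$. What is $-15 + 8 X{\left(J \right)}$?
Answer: $-7$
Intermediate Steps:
$J = -2$ ($J = \left(- \frac{1}{4}\right) 8 = -2$)
$X{\left(f \right)} = \sqrt{3 + f}$ ($X{\left(f \right)} = \sqrt{f + 3} = \sqrt{3 + f}$)
$-15 + 8 X{\left(J \right)} = -15 + 8 \sqrt{3 - 2} = -15 + 8 \sqrt{1} = -15 + 8 \cdot 1 = -15 + 8 = -7$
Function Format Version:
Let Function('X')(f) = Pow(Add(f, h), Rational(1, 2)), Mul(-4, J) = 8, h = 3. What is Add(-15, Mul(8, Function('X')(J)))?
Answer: -7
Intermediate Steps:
J = -2 (J = Mul(Rational(-1, 4), 8) = -2)
Function('X')(f) = Pow(Add(3, f), Rational(1, 2)) (Function('X')(f) = Pow(Add(f, 3), Rational(1, 2)) = Pow(Add(3, f), Rational(1, 2)))
Add(-15, Mul(8, Function('X')(J))) = Add(-15, Mul(8, Pow(Add(3, -2), Rational(1, 2)))) = Add(-15, Mul(8, Pow(1, Rational(1, 2)))) = Add(-15, Mul(8, 1)) = Add(-15, 8) = -7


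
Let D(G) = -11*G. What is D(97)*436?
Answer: -465212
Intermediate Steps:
D(97)*436 = -11*97*436 = -1067*436 = -465212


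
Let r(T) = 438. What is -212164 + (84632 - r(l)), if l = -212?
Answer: -127970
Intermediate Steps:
-212164 + (84632 - r(l)) = -212164 + (84632 - 1*438) = -212164 + (84632 - 438) = -212164 + 84194 = -127970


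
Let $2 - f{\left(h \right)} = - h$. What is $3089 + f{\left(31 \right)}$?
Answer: $3122$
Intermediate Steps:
$f{\left(h \right)} = 2 + h$ ($f{\left(h \right)} = 2 - - h = 2 + h$)
$3089 + f{\left(31 \right)} = 3089 + \left(2 + 31\right) = 3089 + 33 = 3122$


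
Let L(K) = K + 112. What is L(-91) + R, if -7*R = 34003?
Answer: -33856/7 ≈ -4836.6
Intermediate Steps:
R = -34003/7 (R = -⅐*34003 = -34003/7 ≈ -4857.6)
L(K) = 112 + K
L(-91) + R = (112 - 91) - 34003/7 = 21 - 34003/7 = -33856/7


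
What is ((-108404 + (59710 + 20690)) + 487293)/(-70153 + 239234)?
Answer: 459289/169081 ≈ 2.7164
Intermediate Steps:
((-108404 + (59710 + 20690)) + 487293)/(-70153 + 239234) = ((-108404 + 80400) + 487293)/169081 = (-28004 + 487293)*(1/169081) = 459289*(1/169081) = 459289/169081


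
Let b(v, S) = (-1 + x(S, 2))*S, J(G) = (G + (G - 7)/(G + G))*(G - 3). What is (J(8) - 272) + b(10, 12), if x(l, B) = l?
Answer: -1595/16 ≈ -99.688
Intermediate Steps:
J(G) = (-3 + G)*(G + (-7 + G)/(2*G)) (J(G) = (G + (-7 + G)/((2*G)))*(-3 + G) = (G + (-7 + G)*(1/(2*G)))*(-3 + G) = (G + (-7 + G)/(2*G))*(-3 + G) = (-3 + G)*(G + (-7 + G)/(2*G)))
b(v, S) = S*(-1 + S) (b(v, S) = (-1 + S)*S = S*(-1 + S))
(J(8) - 272) + b(10, 12) = ((-5 + 8² - 5/2*8 + (21/2)/8) - 272) + 12*(-1 + 12) = ((-5 + 64 - 20 + (21/2)*(⅛)) - 272) + 12*11 = ((-5 + 64 - 20 + 21/16) - 272) + 132 = (645/16 - 272) + 132 = -3707/16 + 132 = -1595/16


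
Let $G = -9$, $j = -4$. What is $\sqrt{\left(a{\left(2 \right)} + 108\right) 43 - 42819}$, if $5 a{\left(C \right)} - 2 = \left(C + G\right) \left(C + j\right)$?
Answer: $\frac{i \sqrt{950935}}{5} \approx 195.03 i$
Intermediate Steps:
$a{\left(C \right)} = \frac{2}{5} + \frac{\left(-9 + C\right) \left(-4 + C\right)}{5}$ ($a{\left(C \right)} = \frac{2}{5} + \frac{\left(C - 9\right) \left(C - 4\right)}{5} = \frac{2}{5} + \frac{\left(-9 + C\right) \left(-4 + C\right)}{5}$)
$\sqrt{\left(a{\left(2 \right)} + 108\right) 43 - 42819} = \sqrt{\left(\left(\frac{38}{5} - \frac{26}{5} + \frac{2^{2}}{5}\right) + 108\right) 43 - 42819} = \sqrt{\left(\left(\frac{38}{5} - \frac{26}{5} + \frac{1}{5} \cdot 4\right) + 108\right) 43 - 42819} = \sqrt{\left(\left(\frac{38}{5} - \frac{26}{5} + \frac{4}{5}\right) + 108\right) 43 - 42819} = \sqrt{\left(\frac{16}{5} + 108\right) 43 - 42819} = \sqrt{\frac{556}{5} \cdot 43 - 42819} = \sqrt{\frac{23908}{5} - 42819} = \sqrt{- \frac{190187}{5}} = \frac{i \sqrt{950935}}{5}$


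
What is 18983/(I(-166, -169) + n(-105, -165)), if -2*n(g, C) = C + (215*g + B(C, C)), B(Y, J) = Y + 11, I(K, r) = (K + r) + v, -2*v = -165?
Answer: 37966/22389 ≈ 1.6957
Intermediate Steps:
v = 165/2 (v = -½*(-165) = 165/2 ≈ 82.500)
I(K, r) = 165/2 + K + r (I(K, r) = (K + r) + 165/2 = 165/2 + K + r)
B(Y, J) = 11 + Y
n(g, C) = -11/2 - C - 215*g/2 (n(g, C) = -(C + (215*g + (11 + C)))/2 = -(C + (11 + C + 215*g))/2 = -(11 + 2*C + 215*g)/2 = -11/2 - C - 215*g/2)
18983/(I(-166, -169) + n(-105, -165)) = 18983/((165/2 - 166 - 169) + (-11/2 - 1*(-165) - 215/2*(-105))) = 18983/(-505/2 + (-11/2 + 165 + 22575/2)) = 18983/(-505/2 + 11447) = 18983/(22389/2) = 18983*(2/22389) = 37966/22389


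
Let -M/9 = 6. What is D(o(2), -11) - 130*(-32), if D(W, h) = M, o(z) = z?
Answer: 4106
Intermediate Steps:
M = -54 (M = -9*6 = -54)
D(W, h) = -54
D(o(2), -11) - 130*(-32) = -54 - 130*(-32) = -54 + 4160 = 4106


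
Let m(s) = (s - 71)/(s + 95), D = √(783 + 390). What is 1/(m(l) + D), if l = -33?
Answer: 1612/1124549 + 961*√1173/1124549 ≈ 0.030702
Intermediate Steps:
D = √1173 ≈ 34.249
m(s) = (-71 + s)/(95 + s)
1/(m(l) + D) = 1/((-71 - 33)/(95 - 33) + √1173) = 1/(-104/62 + √1173) = 1/((1/62)*(-104) + √1173) = 1/(-52/31 + √1173)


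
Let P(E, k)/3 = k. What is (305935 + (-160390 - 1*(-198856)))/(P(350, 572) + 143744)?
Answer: 344401/145460 ≈ 2.3677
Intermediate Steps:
P(E, k) = 3*k
(305935 + (-160390 - 1*(-198856)))/(P(350, 572) + 143744) = (305935 + (-160390 - 1*(-198856)))/(3*572 + 143744) = (305935 + (-160390 + 198856))/(1716 + 143744) = (305935 + 38466)/145460 = 344401*(1/145460) = 344401/145460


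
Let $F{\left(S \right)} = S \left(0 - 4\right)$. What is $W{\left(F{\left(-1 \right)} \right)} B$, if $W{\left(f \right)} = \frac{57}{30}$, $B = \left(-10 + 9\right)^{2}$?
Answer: $\frac{19}{10} \approx 1.9$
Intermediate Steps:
$B = 1$ ($B = \left(-1\right)^{2} = 1$)
$F{\left(S \right)} = - 4 S$ ($F{\left(S \right)} = S \left(-4\right) = - 4 S$)
$W{\left(f \right)} = \frac{19}{10}$ ($W{\left(f \right)} = 57 \cdot \frac{1}{30} = \frac{19}{10}$)
$W{\left(F{\left(-1 \right)} \right)} B = \frac{19}{10} \cdot 1 = \frac{19}{10}$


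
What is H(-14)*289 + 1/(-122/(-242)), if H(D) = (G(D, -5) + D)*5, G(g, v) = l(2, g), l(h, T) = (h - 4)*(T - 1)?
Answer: 1410441/61 ≈ 23122.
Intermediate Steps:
l(h, T) = (-1 + T)*(-4 + h) (l(h, T) = (-4 + h)*(-1 + T) = (-1 + T)*(-4 + h))
G(g, v) = 2 - 2*g (G(g, v) = 4 - 1*2 - 4*g + g*2 = 4 - 2 - 4*g + 2*g = 2 - 2*g)
H(D) = 10 - 5*D (H(D) = ((2 - 2*D) + D)*5 = (2 - D)*5 = 10 - 5*D)
H(-14)*289 + 1/(-122/(-242)) = (10 - 5*(-14))*289 + 1/(-122/(-242)) = (10 + 70)*289 + 1/(-122*(-1/242)) = 80*289 + 1/(61/121) = 23120 + 121/61 = 1410441/61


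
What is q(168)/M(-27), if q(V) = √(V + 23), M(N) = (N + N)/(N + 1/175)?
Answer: 2362*√191/4725 ≈ 6.9087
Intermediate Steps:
M(N) = 2*N/(1/175 + N) (M(N) = (2*N)/(N + 1/175) = (2*N)/(1/175 + N) = 2*N/(1/175 + N))
q(V) = √(23 + V)
q(168)/M(-27) = √(23 + 168)/((350*(-27)/(1 + 175*(-27)))) = √191/((350*(-27)/(1 - 4725))) = √191/((350*(-27)/(-4724))) = √191/((350*(-27)*(-1/4724))) = √191/(4725/2362) = √191*(2362/4725) = 2362*√191/4725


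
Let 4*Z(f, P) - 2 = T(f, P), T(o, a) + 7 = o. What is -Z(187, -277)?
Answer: -91/2 ≈ -45.500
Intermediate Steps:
T(o, a) = -7 + o
Z(f, P) = -5/4 + f/4 (Z(f, P) = ½ + (-7 + f)/4 = ½ + (-7/4 + f/4) = -5/4 + f/4)
-Z(187, -277) = -(-5/4 + (¼)*187) = -(-5/4 + 187/4) = -1*91/2 = -91/2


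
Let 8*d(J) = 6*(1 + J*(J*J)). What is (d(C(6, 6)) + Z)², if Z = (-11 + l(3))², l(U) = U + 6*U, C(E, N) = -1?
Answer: 10000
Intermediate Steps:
l(U) = 7*U
Z = 100 (Z = (-11 + 7*3)² = (-11 + 21)² = 10² = 100)
d(J) = ¾ + 3*J³/4 (d(J) = (6*(1 + J*(J*J)))/8 = (6*(1 + J*J²))/8 = (6*(1 + J³))/8 = (6 + 6*J³)/8 = ¾ + 3*J³/4)
(d(C(6, 6)) + Z)² = ((¾ + (¾)*(-1)³) + 100)² = ((¾ + (¾)*(-1)) + 100)² = ((¾ - ¾) + 100)² = (0 + 100)² = 100² = 10000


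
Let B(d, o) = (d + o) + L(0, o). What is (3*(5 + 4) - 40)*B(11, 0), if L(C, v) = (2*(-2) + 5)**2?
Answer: -156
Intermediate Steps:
L(C, v) = 1 (L(C, v) = (-4 + 5)**2 = 1**2 = 1)
B(d, o) = 1 + d + o (B(d, o) = (d + o) + 1 = 1 + d + o)
(3*(5 + 4) - 40)*B(11, 0) = (3*(5 + 4) - 40)*(1 + 11 + 0) = (3*9 - 40)*12 = (27 - 40)*12 = -13*12 = -156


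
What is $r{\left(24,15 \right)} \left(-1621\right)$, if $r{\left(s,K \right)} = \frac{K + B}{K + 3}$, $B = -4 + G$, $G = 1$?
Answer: $- \frac{3242}{3} \approx -1080.7$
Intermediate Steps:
$B = -3$ ($B = -4 + 1 = -3$)
$r{\left(s,K \right)} = \frac{-3 + K}{3 + K}$ ($r{\left(s,K \right)} = \frac{K - 3}{K + 3} = \frac{-3 + K}{3 + K}$)
$r{\left(24,15 \right)} \left(-1621\right) = \frac{-3 + 15}{3 + 15} \left(-1621\right) = \frac{1}{18} \cdot 12 \left(-1621\right) = \frac{2}{3} \left(-1621\right) = - \frac{3242}{3}$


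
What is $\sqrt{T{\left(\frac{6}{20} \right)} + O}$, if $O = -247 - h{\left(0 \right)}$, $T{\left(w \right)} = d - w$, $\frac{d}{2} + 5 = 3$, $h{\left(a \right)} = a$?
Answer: $\frac{i \sqrt{25130}}{10} \approx 15.852 i$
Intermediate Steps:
$d = -4$ ($d = -10 + 2 \cdot 3 = -10 + 6 = -4$)
$T{\left(w \right)} = -4 - w$
$O = -247$ ($O = -247 - 0 = -247 + 0 = -247$)
$\sqrt{T{\left(\frac{6}{20} \right)} + O} = \sqrt{\left(-4 - \frac{6}{20}\right) - 247} = \sqrt{\left(-4 - 6 \cdot \frac{1}{20}\right) - 247} = \sqrt{\left(-4 - \frac{3}{10}\right) - 247} = \sqrt{- \frac{43}{10} - 247} = \sqrt{- \frac{2513}{10}} = \frac{i \sqrt{25130}}{10}$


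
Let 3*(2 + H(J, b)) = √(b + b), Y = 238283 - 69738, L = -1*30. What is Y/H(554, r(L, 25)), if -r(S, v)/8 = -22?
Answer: 1516905/158 + 505635*√22/79 ≈ 39621.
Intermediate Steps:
L = -30
r(S, v) = 176 (r(S, v) = -8*(-22) = 176)
Y = 168545
H(J, b) = -2 + √2*√b/3 (H(J, b) = -2 + √(b + b)/3 = -2 + √(2*b)/3 = -2 + (√2*√b)/3 = -2 + √2*√b/3)
Y/H(554, r(L, 25)) = 168545/(-2 + √2*√176/3) = 168545/(-2 + √2*(4*√11)/3) = 168545/(-2 + 4*√22/3)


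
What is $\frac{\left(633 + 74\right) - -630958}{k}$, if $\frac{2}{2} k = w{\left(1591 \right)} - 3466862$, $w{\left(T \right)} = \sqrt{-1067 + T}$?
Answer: $- \frac{218989538523}{1201913212652} - \frac{126333 \sqrt{131}}{1201913212652} \approx -0.1822$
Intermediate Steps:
$k = -3466862 + 2 \sqrt{131}$ ($k = \sqrt{-1067 + 1591} - 3466862 = \sqrt{524} - 3466862 = 2 \sqrt{131} - 3466862 = -3466862 + 2 \sqrt{131} \approx -3.4668 \cdot 10^{6}$)
$\frac{\left(633 + 74\right) - -630958}{k} = \frac{\left(633 + 74\right) - -630958}{-3466862 + 2 \sqrt{131}} = \frac{707 + 630958}{-3466862 + 2 \sqrt{131}} = \frac{631665}{-3466862 + 2 \sqrt{131}}$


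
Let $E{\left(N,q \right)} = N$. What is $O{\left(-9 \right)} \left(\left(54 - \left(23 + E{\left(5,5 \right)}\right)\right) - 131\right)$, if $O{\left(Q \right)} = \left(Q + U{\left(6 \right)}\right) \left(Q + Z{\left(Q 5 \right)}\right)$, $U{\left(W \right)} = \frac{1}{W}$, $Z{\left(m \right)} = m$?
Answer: $-50085$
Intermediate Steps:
$O{\left(Q \right)} = 6 Q \left(\frac{1}{6} + Q\right)$ ($O{\left(Q \right)} = \left(Q + \frac{1}{6}\right) \left(Q + Q 5\right) = \left(Q + \frac{1}{6}\right) \left(Q + 5 Q\right) = \left(\frac{1}{6} + Q\right) 6 Q = 6 Q \left(\frac{1}{6} + Q\right)$)
$O{\left(-9 \right)} \left(\left(54 - \left(23 + E{\left(5,5 \right)}\right)\right) - 131\right) = - 9 \left(1 + 6 \left(-9\right)\right) \left(\left(54 - 28\right) - 131\right) = - 9 \left(1 - 54\right) \left(\left(54 - 28\right) - 131\right) = \left(-9\right) \left(-53\right) \left(\left(54 - 28\right) - 131\right) = 477 \left(26 - 131\right) = 477 \left(-105\right) = -50085$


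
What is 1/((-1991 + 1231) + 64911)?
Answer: 1/64151 ≈ 1.5588e-5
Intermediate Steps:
1/((-1991 + 1231) + 64911) = 1/(-760 + 64911) = 1/64151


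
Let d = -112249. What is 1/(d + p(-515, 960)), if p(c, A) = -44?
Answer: -1/112293 ≈ -8.9053e-6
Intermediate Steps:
1/(d + p(-515, 960)) = 1/(-112249 - 44) = 1/(-112293) = -1/112293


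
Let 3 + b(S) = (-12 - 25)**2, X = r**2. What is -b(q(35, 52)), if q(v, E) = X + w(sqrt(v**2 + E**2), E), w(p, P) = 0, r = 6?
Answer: -1366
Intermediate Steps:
X = 36 (X = 6**2 = 36)
q(v, E) = 36 (q(v, E) = 36 + 0 = 36)
b(S) = 1366 (b(S) = -3 + (-12 - 25)**2 = -3 + (-37)**2 = -3 + 1369 = 1366)
-b(q(35, 52)) = -1*1366 = -1366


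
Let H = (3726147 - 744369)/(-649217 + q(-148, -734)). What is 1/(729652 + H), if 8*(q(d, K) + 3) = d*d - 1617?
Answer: 1724491/1258270355724 ≈ 1.3705e-6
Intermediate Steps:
q(d, K) = -1641/8 + d²/8 (q(d, K) = -3 + (d*d - 1617)/8 = -3 + (d² - 1617)/8 = -3 + (-1617 + d²)/8 = -3 + (-1617/8 + d²/8) = -1641/8 + d²/8)
H = -7951408/1724491 (H = (3726147 - 744369)/(-649217 + (-1641/8 + (⅛)*(-148)²)) = 2981778/(-649217 + (-1641/8 + (⅛)*21904)) = 2981778/(-649217 + (-1641/8 + 2738)) = 2981778/(-649217 + 20263/8) = 2981778/(-5173473/8) = 2981778*(-8/5173473) = -7951408/1724491 ≈ -4.6109)
1/(729652 + H) = 1/(729652 - 7951408/1724491) = 1/(1258270355724/1724491) = 1724491/1258270355724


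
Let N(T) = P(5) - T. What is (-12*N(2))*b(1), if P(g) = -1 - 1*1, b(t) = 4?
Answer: 192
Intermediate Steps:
P(g) = -2 (P(g) = -1 - 1 = -2)
N(T) = -2 - T
(-12*N(2))*b(1) = -12*(-2 - 1*2)*4 = -12*(-2 - 2)*4 = -12*(-4)*4 = 48*4 = 192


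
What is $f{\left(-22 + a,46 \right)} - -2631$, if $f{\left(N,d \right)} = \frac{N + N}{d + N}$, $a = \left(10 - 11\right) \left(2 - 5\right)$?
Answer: $\frac{70999}{27} \approx 2629.6$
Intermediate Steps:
$a = 3$ ($a = \left(-1\right) \left(-3\right) = 3$)
$f{\left(N,d \right)} = \frac{2 N}{N + d}$
$f{\left(-22 + a,46 \right)} - -2631 = \frac{2 \left(-22 + 3\right)}{\left(-22 + 3\right) + 46} - -2631 = 2 \left(-19\right) \frac{1}{-19 + 46} + 2631 = 2 \left(-19\right) \frac{1}{27} + 2631 = - \frac{38}{27} + 2631 = \frac{70999}{27}$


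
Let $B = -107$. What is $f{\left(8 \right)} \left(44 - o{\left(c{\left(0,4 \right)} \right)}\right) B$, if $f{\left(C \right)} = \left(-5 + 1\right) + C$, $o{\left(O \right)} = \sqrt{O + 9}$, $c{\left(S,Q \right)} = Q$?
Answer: $-18832 + 428 \sqrt{13} \approx -17289.0$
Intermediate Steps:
$o{\left(O \right)} = \sqrt{9 + O}$
$f{\left(C \right)} = -4 + C$
$f{\left(8 \right)} \left(44 - o{\left(c{\left(0,4 \right)} \right)}\right) B = \left(-4 + 8\right) \left(44 - \sqrt{9 + 4}\right) \left(-107\right) = 4 \left(44 - \sqrt{13}\right) \left(-107\right) = \left(176 - 4 \sqrt{13}\right) \left(-107\right) = -18832 + 428 \sqrt{13}$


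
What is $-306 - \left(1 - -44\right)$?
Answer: $-351$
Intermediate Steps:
$-306 - \left(1 - -44\right) = -306 - \left(1 + 44\right) = -306 - 45 = -351$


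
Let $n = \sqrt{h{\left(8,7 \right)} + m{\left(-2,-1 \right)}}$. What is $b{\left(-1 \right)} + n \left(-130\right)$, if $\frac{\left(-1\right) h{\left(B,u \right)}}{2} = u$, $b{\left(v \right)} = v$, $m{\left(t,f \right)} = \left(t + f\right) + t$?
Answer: $-1 - 130 i \sqrt{19} \approx -1.0 - 566.66 i$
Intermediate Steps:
$m{\left(t,f \right)} = f + 2 t$ ($m{\left(t,f \right)} = \left(f + t\right) + t = f + 2 t$)
$h{\left(B,u \right)} = - 2 u$
$n = i \sqrt{19}$ ($n = \sqrt{\left(-2\right) 7 + \left(-1 + 2 \left(-2\right)\right)} = \sqrt{-14 - 5} = \sqrt{-19} = i \sqrt{19} \approx 4.3589 i$)
$b{\left(-1 \right)} + n \left(-130\right) = -1 + i \sqrt{19} \left(-130\right) = -1 - 130 i \sqrt{19}$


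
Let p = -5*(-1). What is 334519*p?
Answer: 1672595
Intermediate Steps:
p = 5
334519*p = 334519*5 = 1672595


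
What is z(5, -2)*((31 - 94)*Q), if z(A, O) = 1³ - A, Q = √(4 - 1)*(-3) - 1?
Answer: -252 - 756*√3 ≈ -1561.4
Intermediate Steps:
Q = -1 - 3*√3 (Q = √3*(-3) - 1 = -3*√3 - 1 = -1 - 3*√3 ≈ -6.1962)
z(A, O) = 1 - A
z(5, -2)*((31 - 94)*Q) = (1 - 1*5)*((31 - 94)*(-1 - 3*√3)) = (1 - 5)*(-63*(-1 - 3*√3)) = -4*(63 + 189*√3) = -252 - 756*√3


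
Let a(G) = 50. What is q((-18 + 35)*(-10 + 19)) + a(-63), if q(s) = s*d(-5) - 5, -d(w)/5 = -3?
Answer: 2340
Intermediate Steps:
d(w) = 15 (d(w) = -5*(-3) = 15)
q(s) = -5 + 15*s (q(s) = s*15 - 5 = 15*s - 5 = -5 + 15*s)
q((-18 + 35)*(-10 + 19)) + a(-63) = (-5 + 15*((-18 + 35)*(-10 + 19))) + 50 = (-5 + 15*(17*9)) + 50 = (-5 + 15*153) + 50 = (-5 + 2295) + 50 = 2290 + 50 = 2340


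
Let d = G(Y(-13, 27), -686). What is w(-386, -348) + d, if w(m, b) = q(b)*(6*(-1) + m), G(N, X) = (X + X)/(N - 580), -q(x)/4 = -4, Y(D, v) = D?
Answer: -3717924/593 ≈ -6269.7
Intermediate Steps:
q(x) = 16 (q(x) = -4*(-4) = 16)
G(N, X) = 2*X/(-580 + N) (G(N, X) = (2*X)/(-580 + N) = 2*X/(-580 + N))
w(m, b) = -96 + 16*m (w(m, b) = 16*(6*(-1) + m) = 16*(-6 + m) = -96 + 16*m)
d = 1372/593 (d = 2*(-686)/(-580 - 13) = 2*(-686)/(-593) = 2*(-686)*(-1/593) = 1372/593 ≈ 2.3137)
w(-386, -348) + d = (-96 + 16*(-386)) + 1372/593 = (-96 - 6176) + 1372/593 = -6272 + 1372/593 = -3717924/593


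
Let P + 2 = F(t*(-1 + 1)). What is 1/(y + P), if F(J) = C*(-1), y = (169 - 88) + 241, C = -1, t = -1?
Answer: 1/321 ≈ 0.0031153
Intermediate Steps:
y = 322 (y = 81 + 241 = 322)
F(J) = 1 (F(J) = -1*(-1) = 1)
P = -1 (P = -2 + 1 = -1)
1/(y + P) = 1/(322 - 1) = 1/321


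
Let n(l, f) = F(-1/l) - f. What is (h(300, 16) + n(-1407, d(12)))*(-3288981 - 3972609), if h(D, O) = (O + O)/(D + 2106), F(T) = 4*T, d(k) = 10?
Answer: 1947821929980/26867 ≈ 7.2499e+7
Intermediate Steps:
h(D, O) = 2*O/(2106 + D) (h(D, O) = (2*O)/(2106 + D) = 2*O/(2106 + D))
n(l, f) = -f - 4/l (n(l, f) = 4*(-1/l) - f = -4/l - f = -f - 4/l)
(h(300, 16) + n(-1407, d(12)))*(-3288981 - 3972609) = (2*16/(2106 + 300) + (-1*10 - 4/(-1407)))*(-3288981 - 3972609) = (2*16/2406 + (-10 - 4*(-1/1407)))*(-7261590) = (2*16*(1/2406) + (-10 + 4/1407))*(-7261590) = (16/1203 - 14066/1407)*(-7261590) = -1877654/188069*(-7261590) = 1947821929980/26867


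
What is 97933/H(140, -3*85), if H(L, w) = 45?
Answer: 97933/45 ≈ 2176.3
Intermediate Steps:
97933/H(140, -3*85) = 97933/45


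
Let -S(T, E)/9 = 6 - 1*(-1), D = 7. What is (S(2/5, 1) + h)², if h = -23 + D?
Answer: 6241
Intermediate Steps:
h = -16 (h = -23 + 7 = -16)
S(T, E) = -63 (S(T, E) = -9*(6 - 1*(-1)) = -9*(6 + 1) = -9*7 = -63)
(S(2/5, 1) + h)² = (-63 - 16)² = (-79)² = 6241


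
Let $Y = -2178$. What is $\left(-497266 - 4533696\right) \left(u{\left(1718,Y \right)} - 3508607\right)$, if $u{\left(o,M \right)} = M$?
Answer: $17662625925170$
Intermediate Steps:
$\left(-497266 - 4533696\right) \left(u{\left(1718,Y \right)} - 3508607\right) = \left(-497266 - 4533696\right) \left(-2178 - 3508607\right) = \left(-5030962\right) \left(-3510785\right) = 17662625925170$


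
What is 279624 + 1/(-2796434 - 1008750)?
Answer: 1064020770815/3805184 ≈ 2.7962e+5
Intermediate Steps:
279624 + 1/(-2796434 - 1008750) = 279624 + 1/(-3805184) = 279624 - 1/3805184 = 1064020770815/3805184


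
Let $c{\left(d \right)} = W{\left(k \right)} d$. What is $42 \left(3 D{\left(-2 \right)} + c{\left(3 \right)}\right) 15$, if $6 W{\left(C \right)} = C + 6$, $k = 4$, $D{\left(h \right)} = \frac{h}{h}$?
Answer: $5040$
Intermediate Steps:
$D{\left(h \right)} = 1$
$W{\left(C \right)} = 1 + \frac{C}{6}$ ($W{\left(C \right)} = \frac{C + 6}{6} = \frac{6 + C}{6} = 1 + \frac{C}{6}$)
$c{\left(d \right)} = \frac{5 d}{3}$ ($c{\left(d \right)} = \left(1 + \frac{1}{6} \cdot 4\right) d = \left(1 + \frac{2}{3}\right) d = \frac{5 d}{3}$)
$42 \left(3 D{\left(-2 \right)} + c{\left(3 \right)}\right) 15 = 42 \left(3 \cdot 1 + \frac{5}{3} \cdot 3\right) 15 = 42 \left(3 + 5\right) 15 = 42 \cdot 8 \cdot 15 = 336 \cdot 15 = 5040$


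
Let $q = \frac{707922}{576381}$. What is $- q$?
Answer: $- \frac{235974}{192127} \approx -1.2282$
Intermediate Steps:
$q = \frac{235974}{192127}$ ($q = 707922 \cdot \frac{1}{576381} = \frac{235974}{192127} \approx 1.2282$)
$- q = \left(-1\right) \frac{235974}{192127} = - \frac{235974}{192127}$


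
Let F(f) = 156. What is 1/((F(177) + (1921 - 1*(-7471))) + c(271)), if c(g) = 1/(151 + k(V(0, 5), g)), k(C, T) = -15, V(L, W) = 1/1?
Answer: 136/1298529 ≈ 0.00010473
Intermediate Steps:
V(L, W) = 1
c(g) = 1/136 (c(g) = 1/(151 - 15) = 1/136)
1/((F(177) + (1921 - 1*(-7471))) + c(271)) = 1/((156 + (1921 - 1*(-7471))) + 1/136) = 1/((156 + (1921 + 7471)) + 1/136) = 1/((156 + 9392) + 1/136) = 1/(9548 + 1/136) = 1/(1298529/136) = 136/1298529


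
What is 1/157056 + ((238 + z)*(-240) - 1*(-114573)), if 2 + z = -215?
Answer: 17202814849/157056 ≈ 1.0953e+5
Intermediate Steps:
z = -217 (z = -2 - 215 = -217)
1/157056 + ((238 + z)*(-240) - 1*(-114573)) = 1/157056 + ((238 - 217)*(-240) - 1*(-114573)) = 1/157056 + (21*(-240) + 114573) = 1/157056 + (-5040 + 114573) = 1/157056 + 109533 = 17202814849/157056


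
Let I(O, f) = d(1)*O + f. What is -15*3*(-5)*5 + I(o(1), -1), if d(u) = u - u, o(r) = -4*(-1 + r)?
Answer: 1124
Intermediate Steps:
o(r) = 4 - 4*r
d(u) = 0
I(O, f) = f (I(O, f) = 0*O + f = 0 + f = f)
-15*3*(-5)*5 + I(o(1), -1) = -15*3*(-5)*5 - 1 = -(-225)*5 - 1 = -15*(-75) - 1 = 1125 - 1 = 1124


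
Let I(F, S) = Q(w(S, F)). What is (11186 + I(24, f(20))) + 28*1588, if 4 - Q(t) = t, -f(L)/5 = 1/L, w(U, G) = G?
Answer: 55630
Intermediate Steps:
f(L) = -5/L
Q(t) = 4 - t
I(F, S) = 4 - F
(11186 + I(24, f(20))) + 28*1588 = (11186 + (4 - 1*24)) + 28*1588 = (11186 + (4 - 24)) + 44464 = (11186 - 20) + 44464 = 11166 + 44464 = 55630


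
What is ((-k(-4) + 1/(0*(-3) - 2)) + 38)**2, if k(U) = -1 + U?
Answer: 7225/4 ≈ 1806.3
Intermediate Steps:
((-k(-4) + 1/(0*(-3) - 2)) + 38)**2 = ((-(-1 - 4) + 1/(0*(-3) - 2)) + 38)**2 = ((-1*(-5) + 1/(0 - 2)) + 38)**2 = ((5 + 1/(-2)) + 38)**2 = ((5 - 1/2) + 38)**2 = (9/2 + 38)**2 = (85/2)**2 = 7225/4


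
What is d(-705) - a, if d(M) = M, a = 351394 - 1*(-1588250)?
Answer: -1940349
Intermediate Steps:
a = 1939644 (a = 351394 + 1588250 = 1939644)
d(-705) - a = -705 - 1*1939644 = -705 - 1939644 = -1940349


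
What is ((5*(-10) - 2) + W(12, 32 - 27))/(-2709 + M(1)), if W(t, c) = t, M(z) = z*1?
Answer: 10/677 ≈ 0.014771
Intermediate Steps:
M(z) = z
((5*(-10) - 2) + W(12, 32 - 27))/(-2709 + M(1)) = ((5*(-10) - 2) + 12)/(-2709 + 1) = ((-50 - 2) + 12)/(-2708) = (-52 + 12)*(-1/2708) = -40*(-1/2708) = 10/677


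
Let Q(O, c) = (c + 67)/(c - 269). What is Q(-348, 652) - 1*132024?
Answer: -50564473/383 ≈ -1.3202e+5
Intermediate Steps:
Q(O, c) = (67 + c)/(-269 + c)
Q(-348, 652) - 1*132024 = (67 + 652)/(-269 + 652) - 1*132024 = 719/383 - 132024 = -50564473/383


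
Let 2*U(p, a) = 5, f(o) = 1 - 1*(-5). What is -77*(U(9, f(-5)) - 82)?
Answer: 12243/2 ≈ 6121.5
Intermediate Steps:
f(o) = 6 (f(o) = 1 + 5 = 6)
U(p, a) = 5/2 (U(p, a) = (½)*5 = 5/2)
-77*(U(9, f(-5)) - 82) = -77*(5/2 - 82) = -77*(-159/2) = 12243/2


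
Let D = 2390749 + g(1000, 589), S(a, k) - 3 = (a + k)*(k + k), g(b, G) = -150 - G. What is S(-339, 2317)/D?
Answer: 1833211/478002 ≈ 3.8352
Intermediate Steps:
S(a, k) = 3 + 2*k*(a + k) (S(a, k) = 3 + (a + k)*(k + k) = 3 + (a + k)*(2*k) = 3 + 2*k*(a + k))
D = 2390010 (D = 2390749 + (-150 - 1*589) = 2390749 + (-150 - 589) = 2390749 - 739 = 2390010)
S(-339, 2317)/D = (3 + 2*2317² + 2*(-339)*2317)/2390010 = (3 + 2*5368489 - 1570926)*(1/2390010) = (3 + 10736978 - 1570926)*(1/2390010) = 9166055*(1/2390010) = 1833211/478002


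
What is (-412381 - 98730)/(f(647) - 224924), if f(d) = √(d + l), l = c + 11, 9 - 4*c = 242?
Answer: 459844522256/202363220705 + 1022222*√2399/202363220705 ≈ 2.2726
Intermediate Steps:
c = -233/4 (c = 9/4 - ¼*242 = 9/4 - 121/2 = -233/4 ≈ -58.250)
l = -189/4 (l = -233/4 + 11 = -189/4 ≈ -47.250)
f(d) = √(-189/4 + d) (f(d) = √(d - 189/4) = √(-189/4 + d))
(-412381 - 98730)/(f(647) - 224924) = (-412381 - 98730)/(√(-189 + 4*647)/2 - 224924) = -511111/(√(-189 + 2588)/2 - 224924) = -511111/(√2399/2 - 224924) = -511111/(-224924 + √2399/2)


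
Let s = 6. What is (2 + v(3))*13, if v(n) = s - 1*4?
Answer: 52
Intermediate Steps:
v(n) = 2 (v(n) = 6 - 1*4 = 6 - 4 = 2)
(2 + v(3))*13 = (2 + 2)*13 = 4*13 = 52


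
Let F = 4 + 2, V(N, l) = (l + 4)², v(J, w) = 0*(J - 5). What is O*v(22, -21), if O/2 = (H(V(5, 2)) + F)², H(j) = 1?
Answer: 0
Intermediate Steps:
v(J, w) = 0 (v(J, w) = 0*(-5 + J) = 0)
V(N, l) = (4 + l)²
F = 6
O = 98 (O = 2*(1 + 6)² = 2*7² = 2*49 = 98)
O*v(22, -21) = 98*0 = 0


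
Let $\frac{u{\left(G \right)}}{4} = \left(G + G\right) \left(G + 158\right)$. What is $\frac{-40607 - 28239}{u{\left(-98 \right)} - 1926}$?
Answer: $\frac{34423}{24483} \approx 1.406$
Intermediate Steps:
$u{\left(G \right)} = 8 G \left(158 + G\right)$ ($u{\left(G \right)} = 4 \left(G + G\right) \left(G + 158\right) = 4 \cdot 2 G \left(158 + G\right) = 8 G \left(158 + G\right)$)
$\frac{-40607 - 28239}{u{\left(-98 \right)} - 1926} = \frac{-40607 - 28239}{8 \left(-98\right) \left(158 - 98\right) - 1926} = - \frac{68846}{8 \left(-98\right) 60 - 1926} = - \frac{68846}{-47040 - 1926} = - \frac{68846}{-48966} = \left(-68846\right) \left(- \frac{1}{48966}\right) = \frac{34423}{24483}$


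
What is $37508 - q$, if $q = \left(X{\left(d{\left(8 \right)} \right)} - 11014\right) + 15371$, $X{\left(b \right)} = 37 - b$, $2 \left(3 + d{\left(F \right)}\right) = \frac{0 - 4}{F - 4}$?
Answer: $\frac{66221}{2} \approx 33111.0$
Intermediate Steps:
$d{\left(F \right)} = -3 - \frac{2}{-4 + F}$ ($d{\left(F \right)} = -3 + \frac{\left(0 - 4\right) \frac{1}{F - 4}}{2} = -3 + \frac{\left(-4\right) \frac{1}{-4 + F}}{2} = -3 - \frac{2}{-4 + F}$)
$q = \frac{8795}{2}$ ($q = \left(\left(37 - \frac{10 - 24}{-4 + 8}\right) - 11014\right) + 15371 = \left(\left(37 - \frac{10 - 24}{4}\right) - 11014\right) + 15371 = \left(\left(37 - \frac{1}{4} \left(-14\right)\right) - 11014\right) + 15371 = \left(\left(37 - - \frac{7}{2}\right) - 11014\right) + 15371 = \left(\left(37 + \frac{7}{2}\right) - 11014\right) + 15371 = \left(\frac{81}{2} - 11014\right) + 15371 = - \frac{21947}{2} + 15371 = \frac{8795}{2} \approx 4397.5$)
$37508 - q = 37508 - \frac{8795}{2} = \frac{66221}{2}$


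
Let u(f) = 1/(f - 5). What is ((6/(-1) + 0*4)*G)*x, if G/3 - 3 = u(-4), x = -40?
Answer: 2080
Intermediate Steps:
u(f) = 1/(-5 + f)
G = 26/3 (G = 9 + 3/(-5 - 4) = 9 + 3/(-9) = 9 + 3*(-⅑) = 9 - ⅓ = 26/3 ≈ 8.6667)
((6/(-1) + 0*4)*G)*x = ((6/(-1) + 0*4)*(26/3))*(-40) = ((6*(-1) + 0)*(26/3))*(-40) = ((-6 + 0)*(26/3))*(-40) = -6*26/3*(-40) = -52*(-40) = 2080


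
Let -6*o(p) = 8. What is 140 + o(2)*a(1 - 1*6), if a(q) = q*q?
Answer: 320/3 ≈ 106.67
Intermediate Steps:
o(p) = -4/3 (o(p) = -⅙*8 = -4/3)
a(q) = q²
140 + o(2)*a(1 - 1*6) = 140 - 4*(1 - 1*6)²/3 = 140 - 4*(1 - 6)²/3 = 140 - 4/3*(-5)² = 140 - 4/3*25 = 140 - 100/3 = 320/3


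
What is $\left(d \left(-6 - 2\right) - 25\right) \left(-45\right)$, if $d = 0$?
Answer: $1125$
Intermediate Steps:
$\left(d \left(-6 - 2\right) - 25\right) \left(-45\right) = \left(0 \left(-6 - 2\right) - 25\right) \left(-45\right) = \left(0 \left(-8\right) - 25\right) \left(-45\right) = \left(0 - 25\right) \left(-45\right) = \left(-25\right) \left(-45\right) = 1125$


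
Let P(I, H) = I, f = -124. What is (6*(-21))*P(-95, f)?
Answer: 11970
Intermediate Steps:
(6*(-21))*P(-95, f) = (6*(-21))*(-95) = -126*(-95) = 11970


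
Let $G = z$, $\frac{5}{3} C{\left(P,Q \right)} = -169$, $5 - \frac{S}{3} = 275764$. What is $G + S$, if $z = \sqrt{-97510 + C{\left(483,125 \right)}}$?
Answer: $-827277 + \frac{i \sqrt{2440285}}{5} \approx -8.2728 \cdot 10^{5} + 312.43 i$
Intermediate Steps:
$S = -827277$ ($S = 15 - 827292 = -827277$)
$C{\left(P,Q \right)} = - \frac{507}{5}$ ($C{\left(P,Q \right)} = \frac{3}{5} \left(-169\right) = - \frac{507}{5}$)
$z = \frac{i \sqrt{2440285}}{5}$ ($z = \sqrt{-97510 - \frac{507}{5}} = \sqrt{- \frac{488057}{5}} = \frac{i \sqrt{2440285}}{5} \approx 312.43 i$)
$G = \frac{i \sqrt{2440285}}{5} \approx 312.43 i$
$G + S = \frac{i \sqrt{2440285}}{5} - 827277 = -827277 + \frac{i \sqrt{2440285}}{5}$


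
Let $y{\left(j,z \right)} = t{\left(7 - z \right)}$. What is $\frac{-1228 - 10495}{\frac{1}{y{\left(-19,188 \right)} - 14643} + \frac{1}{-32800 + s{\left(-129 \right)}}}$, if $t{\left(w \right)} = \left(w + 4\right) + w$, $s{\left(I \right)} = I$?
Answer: $\frac{5790786031667}{47930} \approx 1.2082 \cdot 10^{8}$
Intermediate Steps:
$t{\left(w \right)} = 4 + 2 w$ ($t{\left(w \right)} = \left(4 + w\right) + w = 4 + 2 w$)
$y{\left(j,z \right)} = 18 - 2 z$ ($y{\left(j,z \right)} = 4 + 2 \left(7 - z\right) = 4 - \left(-14 + 2 z\right) = 18 - 2 z$)
$\frac{-1228 - 10495}{\frac{1}{y{\left(-19,188 \right)} - 14643} + \frac{1}{-32800 + s{\left(-129 \right)}}} = \frac{-1228 - 10495}{\frac{1}{\left(18 - 376\right) - 14643} + \frac{1}{-32800 - 129}} = - \frac{11723}{\frac{1}{\left(18 - 376\right) - 14643} + \frac{1}{-32929}} = - \frac{11723}{\frac{1}{-358 - 14643} - \frac{1}{32929}} = - \frac{11723}{\frac{1}{-15001} - \frac{1}{32929}} = - \frac{11723}{- \frac{1}{15001} - \frac{1}{32929}} = - \frac{11723}{- \frac{47930}{493967929}} = \left(-11723\right) \left(- \frac{493967929}{47930}\right) = \frac{5790786031667}{47930}$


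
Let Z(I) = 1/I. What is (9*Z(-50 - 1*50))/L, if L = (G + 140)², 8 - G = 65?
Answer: -9/688900 ≈ -1.3064e-5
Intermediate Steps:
G = -57 (G = 8 - 1*65 = 8 - 65 = -57)
L = 6889 (L = (-57 + 140)² = 83² = 6889)
(9*Z(-50 - 1*50))/L = (9/(-50 - 1*50))/6889 = (9/(-50 - 50))*(1/6889) = (9/(-100))*(1/6889) = (9*(-1/100))*(1/6889) = -9/100*1/6889 = -9/688900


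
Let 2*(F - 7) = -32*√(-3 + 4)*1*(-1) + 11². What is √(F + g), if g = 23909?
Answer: √95970/2 ≈ 154.90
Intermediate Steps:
F = 167/2 (F = 7 + (-32*√(-3 + 4)*1*(-1) + 11²)/2 = 7 + (-32*√1*1*(-1) + 121)/2 = 7 + (-32*1*1*(-1) + 121)/2 = 7 + (-32*(-1) + 121)/2 = 7 + (32 + 121)/2 = 7 + (½)*153 = 7 + 153/2 = 167/2 ≈ 83.500)
√(F + g) = √(167/2 + 23909) = √(47985/2) = √95970/2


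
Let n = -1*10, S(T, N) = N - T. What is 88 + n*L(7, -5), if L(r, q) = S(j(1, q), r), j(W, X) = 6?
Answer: 78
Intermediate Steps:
L(r, q) = -6 + r (L(r, q) = r - 1*6 = r - 6 = -6 + r)
n = -10
88 + n*L(7, -5) = 88 - 10*(-6 + 7) = 88 - 10*1 = 88 - 10 = 78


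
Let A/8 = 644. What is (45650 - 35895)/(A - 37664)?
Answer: -9755/32512 ≈ -0.30004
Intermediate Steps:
A = 5152 (A = 8*644 = 5152)
(45650 - 35895)/(A - 37664) = (45650 - 35895)/(5152 - 37664) = 9755/(-32512) = 9755*(-1/32512) = -9755/32512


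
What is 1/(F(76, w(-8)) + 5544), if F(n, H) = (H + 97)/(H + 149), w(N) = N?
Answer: 141/781793 ≈ 0.00018035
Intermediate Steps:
F(n, H) = (97 + H)/(149 + H)
1/(F(76, w(-8)) + 5544) = 1/((97 - 8)/(149 - 8) + 5544) = 1/(89/141 + 5544) = 1/(781793/141) = 141/781793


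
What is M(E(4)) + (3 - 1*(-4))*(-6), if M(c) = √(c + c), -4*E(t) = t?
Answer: -42 + I*√2 ≈ -42.0 + 1.4142*I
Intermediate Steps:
E(t) = -t/4
M(c) = √2*√c (M(c) = √(2*c) = √2*√c)
M(E(4)) + (3 - 1*(-4))*(-6) = √2*√(-¼*4) + (3 - 1*(-4))*(-6) = √2*√(-1) + (3 + 4)*(-6) = √2*I + 7*(-6) = I*√2 - 42 = -42 + I*√2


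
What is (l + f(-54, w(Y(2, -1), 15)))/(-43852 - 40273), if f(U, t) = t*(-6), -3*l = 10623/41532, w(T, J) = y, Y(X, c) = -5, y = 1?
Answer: 252733/3493879500 ≈ 7.2336e-5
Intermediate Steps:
w(T, J) = 1
l = -3541/41532 ≈ -0.085260
f(U, t) = -6*t
(l + f(-54, w(Y(2, -1), 15)))/(-43852 - 40273) = (-3541/41532 - 6*1)/(-43852 - 40273) = (-3541/41532 - 6)/(-84125) = -252733/41532*(-1/84125) = 252733/3493879500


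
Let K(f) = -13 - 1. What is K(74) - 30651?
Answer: -30665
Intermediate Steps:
K(f) = -14
K(74) - 30651 = -14 - 30651 = -30665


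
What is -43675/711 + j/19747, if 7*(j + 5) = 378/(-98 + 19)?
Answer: -862454266/14040117 ≈ -61.428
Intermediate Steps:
j = -449/79 (j = -5 + (378/(-98 + 19))/7 = -5 + (378/(-79))/7 = -5 + (-1/79*378)/7 = -5 + (⅐)*(-378/79) = -5 - 54/79 = -449/79 ≈ -5.6835)
-43675/711 + j/19747 = -43675/711 - 449/79/19747 = -43675*1/711 - 449/79*1/19747 = -43675/711 - 449/1560013 = -862454266/14040117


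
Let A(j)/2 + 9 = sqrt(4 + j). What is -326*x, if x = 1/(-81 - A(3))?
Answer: 2934/563 - 652*sqrt(7)/3941 ≈ 4.7737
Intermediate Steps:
A(j) = -18 + 2*sqrt(4 + j)
x = 1/(-63 - 2*sqrt(7)) (x = 1/(-81 - (-18 + 2*sqrt(4 + 3))) = 1/(-81 - (-18 + 2*sqrt(7))) = 1/(-81 + (18 - 2*sqrt(7))) = 1/(-63 - 2*sqrt(7)) ≈ -0.014643)
-326*x = -326*(-9/563 + 2*sqrt(7)/3941) = 2934/563 - 652*sqrt(7)/3941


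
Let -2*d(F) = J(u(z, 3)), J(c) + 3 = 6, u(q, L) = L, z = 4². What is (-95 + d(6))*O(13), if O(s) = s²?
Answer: -32617/2 ≈ -16309.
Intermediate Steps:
z = 16
J(c) = 3 (J(c) = -3 + 6 = 3)
d(F) = -3/2 (d(F) = -½*3 = -3/2)
(-95 + d(6))*O(13) = (-95 - 3/2)*13² = -193/2*169 = -32617/2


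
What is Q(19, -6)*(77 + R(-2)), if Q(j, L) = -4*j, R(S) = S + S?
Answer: -5548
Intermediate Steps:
R(S) = 2*S
Q(19, -6)*(77 + R(-2)) = (-4*19)*(77 + 2*(-2)) = -76*(77 - 4) = -76*73 = -5548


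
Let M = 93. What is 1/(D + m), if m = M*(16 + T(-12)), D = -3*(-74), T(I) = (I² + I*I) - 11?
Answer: 1/27471 ≈ 3.6402e-5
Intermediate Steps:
T(I) = -11 + 2*I² (T(I) = (I² + I²) - 11 = 2*I² - 11 = -11 + 2*I²)
D = 222
m = 27249 (m = 93*(16 + (-11 + 2*(-12)²)) = 93*(16 + (-11 + 2*144)) = 93*(16 + (-11 + 288)) = 93*(16 + 277) = 93*293 = 27249)
1/(D + m) = 1/(222 + 27249) = 1/27471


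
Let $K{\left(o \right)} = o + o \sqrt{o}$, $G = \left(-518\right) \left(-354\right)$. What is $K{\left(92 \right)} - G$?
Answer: $-183280 + 184 \sqrt{23} \approx -1.824 \cdot 10^{5}$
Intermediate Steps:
$G = 183372$
$K{\left(o \right)} = o + o^{\frac{3}{2}}$
$K{\left(92 \right)} - G = \left(92 + 92^{\frac{3}{2}}\right) - 183372 = \left(92 + 184 \sqrt{23}\right) - 183372 = -183280 + 184 \sqrt{23}$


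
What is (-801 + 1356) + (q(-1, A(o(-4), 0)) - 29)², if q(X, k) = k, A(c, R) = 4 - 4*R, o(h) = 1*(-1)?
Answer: 1180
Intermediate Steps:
o(h) = -1
(-801 + 1356) + (q(-1, A(o(-4), 0)) - 29)² = (-801 + 1356) + ((4 - 4*0) - 29)² = 555 + ((4 + 0) - 29)² = 555 + (4 - 29)² = 555 + (-25)² = 555 + 625 = 1180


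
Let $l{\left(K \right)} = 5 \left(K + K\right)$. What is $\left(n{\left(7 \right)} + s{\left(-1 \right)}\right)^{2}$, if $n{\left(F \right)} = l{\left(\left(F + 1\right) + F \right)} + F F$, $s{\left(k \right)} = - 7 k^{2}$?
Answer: $36864$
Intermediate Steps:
$l{\left(K \right)} = 10 K$ ($l{\left(K \right)} = 5 \cdot 2 K = 10 K$)
$n{\left(F \right)} = 10 + F^{2} + 20 F$ ($n{\left(F \right)} = 10 \left(\left(F + 1\right) + F\right) + F F = 10 \left(\left(1 + F\right) + F\right) + F^{2} = 10 \left(1 + 2 F\right) + F^{2} = \left(10 + 20 F\right) + F^{2} = 10 + F^{2} + 20 F$)
$\left(n{\left(7 \right)} + s{\left(-1 \right)}\right)^{2} = \left(\left(10 + 7^{2} + 20 \cdot 7\right) - 7 \left(-1\right)^{2}\right)^{2} = \left(\left(10 + 49 + 140\right) - 7\right)^{2} = \left(199 - 7\right)^{2} = 192^{2} = 36864$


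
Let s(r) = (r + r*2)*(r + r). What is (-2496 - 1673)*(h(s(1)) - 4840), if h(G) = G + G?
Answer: 20127932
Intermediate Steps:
s(r) = 6*r**2 (s(r) = (r + 2*r)*(2*r) = (3*r)*(2*r) = 6*r**2)
h(G) = 2*G
(-2496 - 1673)*(h(s(1)) - 4840) = (-2496 - 1673)*(2*(6*1**2) - 4840) = -4169*(2*(6*1) - 4840) = -4169*(2*6 - 4840) = -4169*(12 - 4840) = -4169*(-4828) = 20127932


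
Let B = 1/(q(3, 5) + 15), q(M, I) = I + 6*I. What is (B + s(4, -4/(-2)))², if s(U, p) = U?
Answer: 40401/2500 ≈ 16.160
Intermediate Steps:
q(M, I) = 7*I
B = 1/50 (B = 1/(7*5 + 15) = 1/(35 + 15) = 1/50 ≈ 0.020000)
(B + s(4, -4/(-2)))² = (1/50 + 4)² = (201/50)² = 40401/2500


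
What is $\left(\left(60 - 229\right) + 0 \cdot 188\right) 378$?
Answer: $-63882$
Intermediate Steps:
$\left(\left(60 - 229\right) + 0 \cdot 188\right) 378 = \left(-169 + 0\right) 378 = \left(-169\right) 378 = -63882$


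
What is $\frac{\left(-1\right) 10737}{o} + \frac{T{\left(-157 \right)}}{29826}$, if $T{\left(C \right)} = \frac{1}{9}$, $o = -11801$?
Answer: $\frac{2882187659}{3167789634} \approx 0.90984$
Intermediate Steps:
$T{\left(C \right)} = \frac{1}{9}$
$\frac{\left(-1\right) 10737}{o} + \frac{T{\left(-157 \right)}}{29826} = \frac{\left(-1\right) 10737}{-11801} + \frac{1}{9 \cdot 29826} = \left(-10737\right) \left(- \frac{1}{11801}\right) + \frac{1}{9} \cdot \frac{1}{29826} = \frac{10737}{11801} + \frac{1}{268434} = \frac{2882187659}{3167789634}$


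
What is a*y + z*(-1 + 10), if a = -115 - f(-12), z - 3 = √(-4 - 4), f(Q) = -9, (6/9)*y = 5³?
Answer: -19848 + 18*I*√2 ≈ -19848.0 + 25.456*I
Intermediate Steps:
y = 375/2 (y = (3/2)*5³ = (3/2)*125 = 375/2 ≈ 187.50)
z = 3 + 2*I*√2 (z = 3 + √(-4 - 4) = 3 + √(-8) = 3 + 2*I*√2 ≈ 3.0 + 2.8284*I)
a = -106 (a = -115 - 1*(-9) = -115 + 9 = -106)
a*y + z*(-1 + 10) = -106*375/2 + (3 + 2*I*√2)*(-1 + 10) = -19875 + (3 + 2*I*√2)*9 = -19875 + (27 + 18*I*√2) = -19848 + 18*I*√2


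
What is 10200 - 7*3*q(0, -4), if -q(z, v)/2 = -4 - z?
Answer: 10032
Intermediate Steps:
q(z, v) = 8 + 2*z (q(z, v) = -2*(-4 - z) = 8 + 2*z)
10200 - 7*3*q(0, -4) = 10200 - 7*3*(8 + 2*0) = 10200 - 21*(8 + 0) = 10200 - 21*8 = 10200 - 1*168 = 10200 - 168 = 10032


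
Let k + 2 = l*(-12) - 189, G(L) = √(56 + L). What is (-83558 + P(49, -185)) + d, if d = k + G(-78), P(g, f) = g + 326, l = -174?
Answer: -81286 + I*√22 ≈ -81286.0 + 4.6904*I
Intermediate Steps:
P(g, f) = 326 + g
k = 1897 (k = -2 + (-174*(-12) - 189) = -2 + (2088 - 189) = -2 + 1899 = 1897)
d = 1897 + I*√22 (d = 1897 + √(56 - 78) = 1897 + √(-22) = 1897 + I*√22 ≈ 1897.0 + 4.6904*I)
(-83558 + P(49, -185)) + d = (-83558 + (326 + 49)) + (1897 + I*√22) = (-83558 + 375) + (1897 + I*√22) = -83183 + (1897 + I*√22) = -81286 + I*√22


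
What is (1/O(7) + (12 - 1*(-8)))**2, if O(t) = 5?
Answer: 10201/25 ≈ 408.04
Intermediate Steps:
(1/O(7) + (12 - 1*(-8)))**2 = (1/5 + (12 - 1*(-8)))**2 = (1/5 + (12 + 8))**2 = (1/5 + 20)**2 = (101/5)**2 = 10201/25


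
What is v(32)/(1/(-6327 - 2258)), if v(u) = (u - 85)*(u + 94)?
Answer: 57330630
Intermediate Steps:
v(u) = (-85 + u)*(94 + u)
v(32)/(1/(-6327 - 2258)) = (-7990 + 32² + 9*32)/(1/(-6327 - 2258)) = (-7990 + 1024 + 288)/(1/(-8585)) = -6678/(-1/8585) = -6678*(-8585) = 57330630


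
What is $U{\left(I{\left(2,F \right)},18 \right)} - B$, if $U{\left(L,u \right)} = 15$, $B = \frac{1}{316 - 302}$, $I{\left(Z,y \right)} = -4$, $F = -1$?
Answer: $\frac{209}{14} \approx 14.929$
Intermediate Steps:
$B = \frac{1}{14} \approx 0.071429$
$U{\left(I{\left(2,F \right)},18 \right)} - B = 15 - \frac{1}{14} = \frac{209}{14}$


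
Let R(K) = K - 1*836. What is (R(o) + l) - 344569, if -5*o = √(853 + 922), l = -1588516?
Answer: -1933921 - √71 ≈ -1.9339e+6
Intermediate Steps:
o = -√71 (o = -√(853 + 922)/5 = -√71 ≈ -8.4261)
R(K) = -836 + K (R(K) = K - 836 = -836 + K)
(R(o) + l) - 344569 = ((-836 - √71) - 1588516) - 344569 = (-1589352 - √71) - 344569 = -1933921 - √71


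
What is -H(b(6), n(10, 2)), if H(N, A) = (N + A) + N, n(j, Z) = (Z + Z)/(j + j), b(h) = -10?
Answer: 99/5 ≈ 19.800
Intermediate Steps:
n(j, Z) = Z/j (n(j, Z) = (2*Z)/((2*j)) = (2*Z)*(1/(2*j)) = Z/j)
H(N, A) = A + 2*N (H(N, A) = (A + N) + N = A + 2*N)
-H(b(6), n(10, 2)) = -(2/10 + 2*(-10)) = -(2*(1/10) - 20) = -(1/5 - 20) = -1*(-99/5) = 99/5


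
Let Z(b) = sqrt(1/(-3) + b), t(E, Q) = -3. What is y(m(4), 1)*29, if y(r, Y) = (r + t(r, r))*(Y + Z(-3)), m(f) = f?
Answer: 29 + 29*I*sqrt(30)/3 ≈ 29.0 + 52.947*I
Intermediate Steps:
Z(b) = sqrt(-1/3 + b)
y(r, Y) = (-3 + r)*(Y + I*sqrt(30)/3) (y(r, Y) = (r - 3)*(Y + sqrt(-3 + 9*(-3))/3) = (-3 + r)*(Y + sqrt(-3 - 27)/3) = (-3 + r)*(Y + sqrt(-30)/3) = (-3 + r)*(Y + (I*sqrt(30))/3) = (-3 + r)*(Y + I*sqrt(30)/3))
y(m(4), 1)*29 = (-3*1 + 1*4 - I*sqrt(30) + (1/3)*I*4*sqrt(30))*29 = (-3 + 4 - I*sqrt(30) + 4*I*sqrt(30)/3)*29 = (1 + I*sqrt(30)/3)*29 = 29 + 29*I*sqrt(30)/3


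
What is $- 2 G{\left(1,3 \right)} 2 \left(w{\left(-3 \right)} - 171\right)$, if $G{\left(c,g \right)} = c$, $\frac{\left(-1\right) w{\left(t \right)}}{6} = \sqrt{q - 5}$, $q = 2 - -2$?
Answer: $684 + 24 i \approx 684.0 + 24.0 i$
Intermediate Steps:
$q = 4$ ($q = 2 + 2 = 4$)
$w{\left(t \right)} = - 6 i$ ($w{\left(t \right)} = - 6 \sqrt{4 - 5} = - 6 \sqrt{-1} = - 6 i$)
$- 2 G{\left(1,3 \right)} 2 \left(w{\left(-3 \right)} - 171\right) = \left(-2\right) 1 \cdot 2 \left(- 6 i - 171\right) = \left(-2\right) 2 \left(-171 - 6 i\right) = - 4 \left(-171 - 6 i\right) = 684 + 24 i$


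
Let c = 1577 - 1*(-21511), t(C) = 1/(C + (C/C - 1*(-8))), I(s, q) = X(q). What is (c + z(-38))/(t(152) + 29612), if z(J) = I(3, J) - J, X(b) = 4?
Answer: 3723930/4767533 ≈ 0.78110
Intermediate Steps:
I(s, q) = 4
z(J) = 4 - J
t(C) = 1/(9 + C) (t(C) = 1/(C + (1 + 8)) = 1/(C + 9) = 1/(9 + C))
c = 23088 (c = 1577 + 21511 = 23088)
(c + z(-38))/(t(152) + 29612) = (23088 + (4 - 1*(-38)))/(1/(9 + 152) + 29612) = (23088 + (4 + 38))/(1/161 + 29612) = (23088 + 42)/(1/161 + 29612) = 23130/(4767533/161) = 23130*(161/4767533) = 3723930/4767533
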